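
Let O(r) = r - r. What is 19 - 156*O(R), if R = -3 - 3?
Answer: 19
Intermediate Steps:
R = -6
O(r) = 0
19 - 156*O(R) = 19 - 156*0 = 19 + 0 = 19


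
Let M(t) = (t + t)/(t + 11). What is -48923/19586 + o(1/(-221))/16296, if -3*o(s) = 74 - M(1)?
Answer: -1025654453/410365872 ≈ -2.4994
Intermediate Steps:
M(t) = 2*t/(11 + t) (M(t) = (2*t)/(11 + t) = 2*t/(11 + t))
o(s) = -443/18 (o(s) = -(74 - 2/(11 + 1))/3 = -(74 - 2/12)/3 = -(74 - 1*1/6)/3 = -(74 - 1/6)/3 = -1/3*443/6 = -443/18)
-48923/19586 + o(1/(-221))/16296 = -48923/19586 - 443/18/16296 = -48923*1/19586 - 443/18*1/16296 = -6989/2798 - 443/293328 = -1025654453/410365872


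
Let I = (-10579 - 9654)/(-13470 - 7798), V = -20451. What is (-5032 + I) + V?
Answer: -541952211/21268 ≈ -25482.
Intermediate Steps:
I = 20233/21268 (I = -20233/(-21268) = -20233*(-1/21268) = 20233/21268 ≈ 0.95133)
(-5032 + I) + V = (-5032 + 20233/21268) - 20451 = -107000343/21268 - 20451 = -541952211/21268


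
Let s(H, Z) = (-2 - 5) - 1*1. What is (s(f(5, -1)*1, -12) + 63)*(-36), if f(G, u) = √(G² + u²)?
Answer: -1980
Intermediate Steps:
s(H, Z) = -8 (s(H, Z) = -7 - 1 = -8)
(s(f(5, -1)*1, -12) + 63)*(-36) = (-8 + 63)*(-36) = 55*(-36) = -1980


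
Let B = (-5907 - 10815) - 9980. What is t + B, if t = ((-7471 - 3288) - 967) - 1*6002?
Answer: -44430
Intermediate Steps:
t = -17728 (t = (-10759 - 967) - 6002 = -11726 - 6002 = -17728)
B = -26702 (B = -16722 - 9980 = -26702)
t + B = -17728 - 26702 = -44430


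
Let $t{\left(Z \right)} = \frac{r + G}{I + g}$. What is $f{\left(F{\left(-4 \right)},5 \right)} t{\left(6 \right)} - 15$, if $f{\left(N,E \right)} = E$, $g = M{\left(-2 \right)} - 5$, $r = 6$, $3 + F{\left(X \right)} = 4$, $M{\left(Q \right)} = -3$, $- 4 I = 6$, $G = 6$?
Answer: $- \frac{405}{19} \approx -21.316$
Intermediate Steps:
$I = - \frac{3}{2}$ ($I = \left(- \frac{1}{4}\right) 6 = - \frac{3}{2} \approx -1.5$)
$F{\left(X \right)} = 1$ ($F{\left(X \right)} = -3 + 4 = 1$)
$g = -8$ ($g = -3 - 5 = -8$)
$t{\left(Z \right)} = - \frac{24}{19}$ ($t{\left(Z \right)} = \frac{6 + 6}{- \frac{3}{2} - 8} = \frac{12}{- \frac{19}{2}} = 12 \left(- \frac{2}{19}\right) = - \frac{24}{19}$)
$f{\left(F{\left(-4 \right)},5 \right)} t{\left(6 \right)} - 15 = 5 \left(- \frac{24}{19}\right) - 15 = - \frac{120}{19} - 15 = - \frac{405}{19}$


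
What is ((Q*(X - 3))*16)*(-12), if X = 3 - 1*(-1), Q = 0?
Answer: 0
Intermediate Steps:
X = 4 (X = 3 + 1 = 4)
((Q*(X - 3))*16)*(-12) = ((0*(4 - 3))*16)*(-12) = ((0*1)*16)*(-12) = (0*16)*(-12) = 0*(-12) = 0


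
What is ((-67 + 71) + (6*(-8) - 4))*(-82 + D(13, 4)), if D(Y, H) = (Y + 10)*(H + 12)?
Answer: -13728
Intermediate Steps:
D(Y, H) = (10 + Y)*(12 + H)
((-67 + 71) + (6*(-8) - 4))*(-82 + D(13, 4)) = ((-67 + 71) + (6*(-8) - 4))*(-82 + (120 + 10*4 + 12*13 + 4*13)) = (4 + (-48 - 4))*(-82 + (120 + 40 + 156 + 52)) = (4 - 52)*(-82 + 368) = -48*286 = -13728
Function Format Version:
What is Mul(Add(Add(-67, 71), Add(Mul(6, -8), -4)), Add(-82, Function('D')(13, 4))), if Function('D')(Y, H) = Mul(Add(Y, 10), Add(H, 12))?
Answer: -13728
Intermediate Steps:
Function('D')(Y, H) = Mul(Add(10, Y), Add(12, H))
Mul(Add(Add(-67, 71), Add(Mul(6, -8), -4)), Add(-82, Function('D')(13, 4))) = Mul(Add(Add(-67, 71), Add(Mul(6, -8), -4)), Add(-82, Add(120, Mul(10, 4), Mul(12, 13), Mul(4, 13)))) = Mul(Add(4, Add(-48, -4)), Add(-82, Add(120, 40, 156, 52))) = Mul(Add(4, -52), Add(-82, 368)) = Mul(-48, 286) = -13728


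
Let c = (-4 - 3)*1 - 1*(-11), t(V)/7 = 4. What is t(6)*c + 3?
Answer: 115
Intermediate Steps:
t(V) = 28 (t(V) = 7*4 = 28)
c = 4 (c = -7*1 + 11 = -7 + 11 = 4)
t(6)*c + 3 = 28*4 + 3 = 112 + 3 = 115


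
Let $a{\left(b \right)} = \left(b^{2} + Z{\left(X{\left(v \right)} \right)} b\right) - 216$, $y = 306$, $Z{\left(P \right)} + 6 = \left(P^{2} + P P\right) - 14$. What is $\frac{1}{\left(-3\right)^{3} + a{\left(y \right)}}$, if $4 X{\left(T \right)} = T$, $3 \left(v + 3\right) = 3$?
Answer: $\frac{1}{87426} \approx 1.1438 \cdot 10^{-5}$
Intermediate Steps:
$v = -2$ ($v = -3 + \frac{1}{3} \cdot 3 = -3 + 1 = -2$)
$X{\left(T \right)} = \frac{T}{4}$
$Z{\left(P \right)} = -20 + 2 P^{2}$ ($Z{\left(P \right)} = -6 - \left(14 - P^{2} - P P\right) = -6 + \left(\left(P^{2} + P^{2}\right) - 14\right) = -6 + \left(2 P^{2} - 14\right) = -6 + \left(-14 + 2 P^{2}\right) = -20 + 2 P^{2}$)
$a{\left(b \right)} = -216 + b^{2} - \frac{39 b}{2}$ ($a{\left(b \right)} = \left(b^{2} + \left(-20 + 2 \left(\frac{1}{4} \left(-2\right)\right)^{2}\right) b\right) - 216 = \left(b^{2} + \left(-20 + 2 \left(- \frac{1}{2}\right)^{2}\right) b\right) - 216 = \left(b^{2} + \left(-20 + 2 \cdot \frac{1}{4}\right) b\right) - 216 = \left(b^{2} + \left(-20 + \frac{1}{2}\right) b\right) - 216 = \left(b^{2} - \frac{39 b}{2}\right) - 216 = -216 + b^{2} - \frac{39 b}{2}$)
$\frac{1}{\left(-3\right)^{3} + a{\left(y \right)}} = \frac{1}{\left(-3\right)^{3} - \left(6183 - 93636\right)} = \frac{1}{-27 - -87453} = \frac{1}{-27 + 87453} = \frac{1}{87426}$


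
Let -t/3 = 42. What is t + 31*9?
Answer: 153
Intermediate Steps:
t = -126 (t = -3*42 = -126)
t + 31*9 = -126 + 31*9 = -126 + 279 = 153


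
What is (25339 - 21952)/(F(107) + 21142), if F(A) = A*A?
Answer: 3387/32591 ≈ 0.10392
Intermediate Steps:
F(A) = A²
(25339 - 21952)/(F(107) + 21142) = (25339 - 21952)/(107² + 21142) = 3387/(11449 + 21142) = 3387/32591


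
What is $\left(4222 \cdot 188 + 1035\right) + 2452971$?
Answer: $3247742$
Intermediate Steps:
$\left(4222 \cdot 188 + 1035\right) + 2452971 = \left(793736 + 1035\right) + 2452971 = 794771 + 2452971 = 3247742$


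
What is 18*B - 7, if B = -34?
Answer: -619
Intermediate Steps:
18*B - 7 = 18*(-34) - 7 = -612 - 7 = -619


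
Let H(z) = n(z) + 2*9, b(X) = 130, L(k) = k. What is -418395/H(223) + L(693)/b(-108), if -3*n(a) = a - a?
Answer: -4531573/195 ≈ -23239.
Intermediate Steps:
n(a) = 0 (n(a) = -(a - a)/3 = -⅓*0 = 0)
H(z) = 18 (H(z) = 0 + 2*9 = 0 + 18 = 18)
-418395/H(223) + L(693)/b(-108) = -418395/18 + 693/130 = -418395*1/18 + 693*(1/130) = -139465/6 + 693/130 = -4531573/195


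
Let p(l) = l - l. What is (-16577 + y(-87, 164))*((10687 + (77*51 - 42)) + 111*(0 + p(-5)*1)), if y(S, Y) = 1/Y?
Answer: -9903958161/41 ≈ -2.4156e+8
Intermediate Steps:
p(l) = 0
(-16577 + y(-87, 164))*((10687 + (77*51 - 42)) + 111*(0 + p(-5)*1)) = (-16577 + 1/164)*((10687 + (77*51 - 42)) + 111*(0 + 0*1)) = (-16577 + 1/164)*((10687 + (3927 - 42)) + 111*(0 + 0)) = -2718627*((10687 + 3885) + 111*0)/164 = -2718627*(14572 + 0)/164 = -2718627/164*14572 = -9903958161/41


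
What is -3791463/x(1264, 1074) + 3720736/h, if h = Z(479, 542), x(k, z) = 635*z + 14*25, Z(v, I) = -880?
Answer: -31776793621/7505740 ≈ -4233.7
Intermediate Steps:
x(k, z) = 350 + 635*z (x(k, z) = 635*z + 350 = 350 + 635*z)
h = -880
-3791463/x(1264, 1074) + 3720736/h = -3791463/(350 + 635*1074) + 3720736/(-880) = -3791463/(350 + 681990) + 3720736*(-1/880) = -3791463/682340 - 232546/55 = -31776793621/7505740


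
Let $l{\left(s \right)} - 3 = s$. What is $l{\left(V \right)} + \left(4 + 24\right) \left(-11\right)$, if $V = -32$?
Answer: $-337$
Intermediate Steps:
$l{\left(s \right)} = 3 + s$
$l{\left(V \right)} + \left(4 + 24\right) \left(-11\right) = \left(3 - 32\right) + \left(4 + 24\right) \left(-11\right) = -29 + 28 \left(-11\right) = -29 - 308 = -337$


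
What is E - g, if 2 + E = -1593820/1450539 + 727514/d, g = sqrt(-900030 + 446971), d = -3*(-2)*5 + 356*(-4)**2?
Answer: 514774822049/4152893157 - I*sqrt(453059) ≈ 123.96 - 673.1*I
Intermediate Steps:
d = 5726 (d = 6*5 + 356*16 = 30 + 5696 = 5726)
g = I*sqrt(453059) (g = sqrt(-453059) = I*sqrt(453059) ≈ 673.1*I)
E = 514774822049/4152893157 (E = -2 + (-1593820/1450539 + 727514/5726) = -2 + (-1593820*1/1450539 + 727514*(1/5726)) = -2 + (-1593820/1450539 + 363757/2863) = -2 + 523080608363/4152893157 = 514774822049/4152893157 ≈ 123.96)
E - g = 514774822049/4152893157 - I*sqrt(453059)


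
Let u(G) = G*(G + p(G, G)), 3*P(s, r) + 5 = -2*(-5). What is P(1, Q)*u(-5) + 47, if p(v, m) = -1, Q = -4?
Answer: 97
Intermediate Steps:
P(s, r) = 5/3 (P(s, r) = -5/3 + (-2*(-5))/3 = -5/3 + (⅓)*10 = -5/3 + 10/3 = 5/3)
u(G) = G*(-1 + G) (u(G) = G*(G - 1) = G*(-1 + G))
P(1, Q)*u(-5) + 47 = 5*(-5*(-1 - 5))/3 + 47 = 5*(-5*(-6))/3 + 47 = (5/3)*30 + 47 = 50 + 47 = 97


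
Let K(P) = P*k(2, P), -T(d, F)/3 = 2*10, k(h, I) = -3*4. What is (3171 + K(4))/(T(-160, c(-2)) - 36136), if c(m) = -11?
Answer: -3123/36196 ≈ -0.086280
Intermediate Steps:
k(h, I) = -12
T(d, F) = -60 (T(d, F) = -6*10 = -3*20 = -60)
K(P) = -12*P (K(P) = P*(-12) = -12*P)
(3171 + K(4))/(T(-160, c(-2)) - 36136) = (3171 - 12*4)/(-60 - 36136) = (3171 - 48)/(-36196) = 3123*(-1/36196) = -3123/36196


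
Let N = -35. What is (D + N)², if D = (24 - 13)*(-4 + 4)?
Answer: 1225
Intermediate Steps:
D = 0 (D = 11*0 = 0)
(D + N)² = (0 - 35)² = (-35)² = 1225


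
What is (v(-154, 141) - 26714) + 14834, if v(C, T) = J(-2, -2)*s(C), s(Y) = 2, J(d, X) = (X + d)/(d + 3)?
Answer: -11888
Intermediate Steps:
J(d, X) = (X + d)/(3 + d)
v(C, T) = -8 (v(C, T) = ((-2 - 2)/(3 - 2))*2 = (-4/1)*2 = (1*(-4))*2 = -4*2 = -8)
(v(-154, 141) - 26714) + 14834 = (-8 - 26714) + 14834 = -26722 + 14834 = -11888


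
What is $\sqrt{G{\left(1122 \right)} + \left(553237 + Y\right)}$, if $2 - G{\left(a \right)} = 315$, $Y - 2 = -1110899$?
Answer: $3 i \sqrt{61997} \approx 746.98 i$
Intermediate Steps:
$Y = -1110897$ ($Y = 2 - 1110899 = -1110897$)
$G{\left(a \right)} = -313$ ($G{\left(a \right)} = 2 - 315 = -313$)
$\sqrt{G{\left(1122 \right)} + \left(553237 + Y\right)} = \sqrt{-313 + \left(553237 - 1110897\right)} = \sqrt{-313 - 557660} = \sqrt{-557973} = 3 i \sqrt{61997}$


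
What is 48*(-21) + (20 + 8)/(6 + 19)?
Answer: -25172/25 ≈ -1006.9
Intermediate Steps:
48*(-21) + (20 + 8)/(6 + 19) = -1008 + 28/25 = -25172/25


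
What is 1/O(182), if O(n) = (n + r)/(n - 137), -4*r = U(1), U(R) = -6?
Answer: 90/367 ≈ 0.24523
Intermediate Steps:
r = 3/2 (r = -¼*(-6) = 3/2 ≈ 1.5000)
O(n) = (3/2 + n)/(-137 + n) (O(n) = (n + 3/2)/(n - 137) = (3/2 + n)/(-137 + n))
1/O(182) = 1/((3/2 + 182)/(-137 + 182)) = 1/((367/2)/45) = 1/((1/45)*(367/2)) = 1/(367/90) = 90/367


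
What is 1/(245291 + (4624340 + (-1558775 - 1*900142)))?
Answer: 1/2410714 ≈ 4.1482e-7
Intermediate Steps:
1/(245291 + (4624340 + (-1558775 - 1*900142))) = 1/(245291 + (4624340 + (-1558775 - 900142))) = 1/(245291 + (4624340 - 2458917)) = 1/(245291 + 2165423) = 1/2410714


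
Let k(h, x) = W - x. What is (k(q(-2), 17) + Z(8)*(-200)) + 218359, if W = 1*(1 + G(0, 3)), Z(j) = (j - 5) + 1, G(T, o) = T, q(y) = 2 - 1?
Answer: 217543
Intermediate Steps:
q(y) = 1
Z(j) = -4 + j (Z(j) = (-5 + j) + 1 = -4 + j)
W = 1 (W = 1*(1 + 0) = 1*1 = 1)
k(h, x) = 1 - x
(k(q(-2), 17) + Z(8)*(-200)) + 218359 = ((1 - 1*17) + (-4 + 8)*(-200)) + 218359 = ((1 - 17) + 4*(-200)) + 218359 = (-16 - 800) + 218359 = -816 + 218359 = 217543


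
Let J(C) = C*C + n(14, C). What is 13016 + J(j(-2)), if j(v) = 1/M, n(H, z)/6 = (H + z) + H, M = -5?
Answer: 329571/25 ≈ 13183.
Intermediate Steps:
n(H, z) = 6*z + 12*H (n(H, z) = 6*((H + z) + H) = 6*(z + 2*H) = 6*z + 12*H)
j(v) = -⅕ (j(v) = 1/(-5) = -⅕)
J(C) = 168 + C² + 6*C (J(C) = C*C + (6*C + 12*14) = C² + (6*C + 168) = C² + (168 + 6*C) = 168 + C² + 6*C)
13016 + J(j(-2)) = 13016 + (168 + (-⅕)² + 6*(-⅕)) = 13016 + (168 + 1/25 - 6/5) = 13016 + 4171/25 = 329571/25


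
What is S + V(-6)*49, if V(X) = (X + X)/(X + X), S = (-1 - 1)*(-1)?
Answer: 51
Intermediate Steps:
S = 2 (S = -2*(-1) = 2)
V(X) = 1 (V(X) = (2*X)/((2*X)) = (2*X)*(1/(2*X)) = 1)
S + V(-6)*49 = 2 + 1*49 = 2 + 49 = 51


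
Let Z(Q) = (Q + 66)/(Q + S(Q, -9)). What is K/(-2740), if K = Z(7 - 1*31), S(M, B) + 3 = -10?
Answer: 21/50690 ≈ 0.00041428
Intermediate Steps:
S(M, B) = -13 (S(M, B) = -3 - 10 = -13)
Z(Q) = (66 + Q)/(-13 + Q) (Z(Q) = (Q + 66)/(Q - 13) = (66 + Q)/(-13 + Q))
K = -42/37 (K = (66 + (7 - 1*31))/(-13 + (7 - 1*31)) = (66 + (7 - 31))/(-13 + (7 - 31)) = (66 - 24)/(-13 - 24) = 42/(-37) = -1/37*42 = -42/37 ≈ -1.1351)
K/(-2740) = -42/37/(-2740) = -42/37*(-1/2740) = 21/50690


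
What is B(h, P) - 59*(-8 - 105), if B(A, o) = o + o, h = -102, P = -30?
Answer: 6607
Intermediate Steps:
B(A, o) = 2*o
B(h, P) - 59*(-8 - 105) = 2*(-30) - 59*(-8 - 105) = -60 - 59*(-113) = -60 - 1*(-6667) = -60 + 6667 = 6607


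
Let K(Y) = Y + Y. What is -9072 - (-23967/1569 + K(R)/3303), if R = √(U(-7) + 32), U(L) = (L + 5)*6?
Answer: -4736667/523 - 4*√5/3303 ≈ -9056.7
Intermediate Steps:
U(L) = 30 + 6*L (U(L) = (5 + L)*6 = 30 + 6*L)
R = 2*√5 (R = √((30 + 6*(-7)) + 32) = √((30 - 42) + 32) = √(-12 + 32) = √20 = 2*√5 ≈ 4.4721)
K(Y) = 2*Y
-9072 - (-23967/1569 + K(R)/3303) = -9072 - (-23967/1569 + (2*(2*√5))/3303) = -9072 - (-23967*1/1569 + (4*√5)*(1/3303)) = -9072 - (-7989/523 + 4*√5/3303) = -9072 + (7989/523 - 4*√5/3303) = -4736667/523 - 4*√5/3303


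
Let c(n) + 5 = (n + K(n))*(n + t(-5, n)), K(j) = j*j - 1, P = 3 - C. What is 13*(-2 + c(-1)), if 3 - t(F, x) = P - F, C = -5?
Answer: 52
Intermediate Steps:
P = 8 (P = 3 - 1*(-5) = 3 + 5 = 8)
K(j) = -1 + j**2 (K(j) = j**2 - 1 = -1 + j**2)
t(F, x) = -5 + F (t(F, x) = 3 - (8 - F) = 3 + (-8 + F) = -5 + F)
c(n) = -5 + (-10 + n)*(-1 + n + n**2) (c(n) = -5 + (n + (-1 + n**2))*(n + (-5 - 5)) = -5 + (-1 + n + n**2)*(n - 10) = -5 + (-1 + n + n**2)*(-10 + n) = -5 + (-10 + n)*(-1 + n + n**2))
13*(-2 + c(-1)) = 13*(-2 + (5 + (-1)**3 - 11*(-1) - 9*(-1)**2)) = 13*(-2 + (5 - 1 + 11 - 9*1)) = 13*(-2 + (5 - 1 + 11 - 9)) = 13*(-2 + 6) = 13*4 = 52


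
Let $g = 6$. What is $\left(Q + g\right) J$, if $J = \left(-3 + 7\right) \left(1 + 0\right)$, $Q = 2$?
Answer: $32$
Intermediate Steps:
$J = 4$ ($J = 4 \cdot 1 = 4$)
$\left(Q + g\right) J = \left(2 + 6\right) 4 = 8 \cdot 4 = 32$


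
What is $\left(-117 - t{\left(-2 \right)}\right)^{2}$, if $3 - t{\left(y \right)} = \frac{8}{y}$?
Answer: $15376$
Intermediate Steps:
$t{\left(y \right)} = 3 - \frac{8}{y}$
$\left(-117 - t{\left(-2 \right)}\right)^{2} = \left(-117 - \left(3 - \frac{8}{-2}\right)\right)^{2} = \left(-117 - \left(3 - -4\right)\right)^{2} = \left(-117 - \left(3 + 4\right)\right)^{2} = \left(-117 - 7\right)^{2} = \left(-124\right)^{2} = 15376$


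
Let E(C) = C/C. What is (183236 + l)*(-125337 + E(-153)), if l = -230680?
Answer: 5946441184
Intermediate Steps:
E(C) = 1
(183236 + l)*(-125337 + E(-153)) = (183236 - 230680)*(-125337 + 1) = -47444*(-125336) = 5946441184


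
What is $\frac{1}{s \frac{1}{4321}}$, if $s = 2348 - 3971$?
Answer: $- \frac{4321}{1623} \approx -2.6624$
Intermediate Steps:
$s = -1623$ ($s = 2348 - 3971 = -1623$)
$\frac{1}{s \frac{1}{4321}} = \frac{1}{\left(-1623\right) \frac{1}{4321}} = \frac{1}{- \frac{1623}{4321}} = - \frac{4321}{1623}$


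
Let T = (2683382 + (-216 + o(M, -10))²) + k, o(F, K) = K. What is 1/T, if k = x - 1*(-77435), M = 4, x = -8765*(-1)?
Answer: 1/2820658 ≈ 3.5453e-7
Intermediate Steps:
x = 8765
k = 86200 (k = 8765 - 1*(-77435) = 8765 + 77435 = 86200)
T = 2820658 (T = (2683382 + (-216 - 10)²) + 86200 = (2683382 + (-226)²) + 86200 = (2683382 + 51076) + 86200 = 2734458 + 86200 = 2820658)
1/T = 1/2820658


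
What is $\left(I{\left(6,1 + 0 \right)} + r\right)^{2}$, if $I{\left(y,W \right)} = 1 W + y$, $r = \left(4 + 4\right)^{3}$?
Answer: $269361$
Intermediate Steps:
$r = 512$ ($r = 8^{3} = 512$)
$I{\left(y,W \right)} = W + y$
$\left(I{\left(6,1 + 0 \right)} + r\right)^{2} = \left(\left(\left(1 + 0\right) + 6\right) + 512\right)^{2} = \left(\left(1 + 6\right) + 512\right)^{2} = \left(7 + 512\right)^{2} = 519^{2} = 269361$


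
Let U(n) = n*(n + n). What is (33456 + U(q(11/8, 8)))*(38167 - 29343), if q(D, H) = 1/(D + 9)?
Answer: 2033742389888/6889 ≈ 2.9522e+8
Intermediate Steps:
q(D, H) = 1/(9 + D)
U(n) = 2*n² (U(n) = n*(2*n) = 2*n²)
(33456 + U(q(11/8, 8)))*(38167 - 29343) = (33456 + 2*(1/(9 + 11/8))²)*(38167 - 29343) = (33456 + 2*(1/(9 + 11*(⅛)))²)*8824 = (33456 + 2*(1/(9 + 11/8))²)*8824 = (33456 + 2*(1/(83/8))²)*8824 = (33456 + 2*(8/83)²)*8824 = (33456 + 2*(64/6889))*8824 = (33456 + 128/6889)*8824 = (230478512/6889)*8824 = 2033742389888/6889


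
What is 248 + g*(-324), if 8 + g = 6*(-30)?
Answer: 61160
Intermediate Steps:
g = -188 (g = -8 + 6*(-30) = -8 - 180 = -188)
248 + g*(-324) = 248 - 188*(-324) = 248 + 60912 = 61160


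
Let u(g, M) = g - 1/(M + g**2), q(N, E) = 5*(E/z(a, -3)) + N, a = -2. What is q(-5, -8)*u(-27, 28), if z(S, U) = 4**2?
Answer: 153300/757 ≈ 202.51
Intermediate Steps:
z(S, U) = 16
q(N, E) = N + 5*E/16 (q(N, E) = 5*(E/16) + N = 5*E/16 + N = N + 5*E/16)
q(-5, -8)*u(-27, 28) = (-5 + (5/16)*(-8))*((-1 + (-27)**3 + 28*(-27))/(28 + (-27)**2)) = (-5 - 5/2)*((-1 - 19683 - 756)/(28 + 729)) = -15*(-20440)/(2*757) = -15*(-20440)/1514 = -15/2*(-20440/757) = 153300/757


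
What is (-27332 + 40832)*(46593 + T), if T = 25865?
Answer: 978183000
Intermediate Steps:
(-27332 + 40832)*(46593 + T) = (-27332 + 40832)*(46593 + 25865) = 13500*72458 = 978183000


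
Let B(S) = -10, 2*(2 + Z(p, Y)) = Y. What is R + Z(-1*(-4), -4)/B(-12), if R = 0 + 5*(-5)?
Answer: -123/5 ≈ -24.600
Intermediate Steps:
Z(p, Y) = -2 + Y/2
R = -25 (R = 0 - 25 = -25)
R + Z(-1*(-4), -4)/B(-12) = -25 + (-2 + (1/2)*(-4))/(-10) = -25 + (-2 - 2)*(-1/10) = -25 - 4*(-1/10) = -25 + 2/5 = -123/5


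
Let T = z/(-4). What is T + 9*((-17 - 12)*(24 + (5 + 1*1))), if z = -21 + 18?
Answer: -31317/4 ≈ -7829.3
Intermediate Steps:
z = -3
T = 3/4 (T = -3/(-4) = -3*(-1/4) = 3/4 ≈ 0.75000)
T + 9*((-17 - 12)*(24 + (5 + 1*1))) = 3/4 + 9*((-17 - 12)*(24 + (5 + 1*1))) = 3/4 + 9*(-29*(24 + (5 + 1))) = 3/4 + 9*(-29*(24 + 6)) = 3/4 + 9*(-29*30) = 3/4 + 9*(-870) = 3/4 - 7830 = -31317/4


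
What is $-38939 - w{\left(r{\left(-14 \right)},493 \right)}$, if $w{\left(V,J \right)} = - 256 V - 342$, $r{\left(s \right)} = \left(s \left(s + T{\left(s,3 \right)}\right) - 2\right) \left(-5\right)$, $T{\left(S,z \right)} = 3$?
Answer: $-233157$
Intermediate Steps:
$r{\left(s \right)} = 10 - 5 s \left(3 + s\right)$ ($r{\left(s \right)} = \left(s \left(s + 3\right) - 2\right) \left(-5\right) = \left(s \left(3 + s\right) - 2\right) \left(-5\right) = \left(-2 + s \left(3 + s\right)\right) \left(-5\right) = 10 - 5 s \left(3 + s\right)$)
$w{\left(V,J \right)} = -342 - 256 V$ ($w{\left(V,J \right)} = - 256 V - 342 = -342 - 256 V$)
$-38939 - w{\left(r{\left(-14 \right)},493 \right)} = -38939 - \left(-342 - 256 \left(10 - -210 - 5 \left(-14\right)^{2}\right)\right) = -38939 - \left(-342 - 256 \left(10 + 210 - 980\right)\right) = -38939 - \left(-342 - -194560\right) = -38939 - \left(-342 + 194560\right) = -38939 - 194218 = -233157$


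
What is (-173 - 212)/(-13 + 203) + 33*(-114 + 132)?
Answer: 22495/38 ≈ 591.97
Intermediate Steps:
(-173 - 212)/(-13 + 203) + 33*(-114 + 132) = -385/190 + 33*18 = -385*1/190 + 594 = -77/38 + 594 = 22495/38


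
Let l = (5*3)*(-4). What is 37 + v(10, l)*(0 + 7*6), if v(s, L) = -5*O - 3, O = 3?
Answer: -719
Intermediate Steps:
l = -60 (l = 15*(-4) = -60)
v(s, L) = -18 (v(s, L) = -5*3 - 3 = -15 - 3 = -18)
37 + v(10, l)*(0 + 7*6) = 37 - 18*(0 + 7*6) = 37 - 18*(0 + 42) = 37 - 18*42 = 37 - 756 = -719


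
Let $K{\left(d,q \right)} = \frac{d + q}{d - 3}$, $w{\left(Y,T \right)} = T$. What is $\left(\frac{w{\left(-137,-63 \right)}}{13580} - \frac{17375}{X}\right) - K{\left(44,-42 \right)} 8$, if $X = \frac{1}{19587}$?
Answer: $- \frac{27069380933909}{79540} \approx -3.4032 \cdot 10^{8}$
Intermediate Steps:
$X = \frac{1}{19587} \approx 5.1054 \cdot 10^{-5}$
$K{\left(d,q \right)} = \frac{d + q}{-3 + d}$
$\left(\frac{w{\left(-137,-63 \right)}}{13580} - \frac{17375}{X}\right) - K{\left(44,-42 \right)} 8 = \left(- \frac{63}{13580} - 17375 \frac{1}{\frac{1}{19587}}\right) - \frac{44 - 42}{-3 + 44} \cdot 8 = \left(\left(-63\right) \frac{1}{13580} - 340324125\right) - \frac{1}{41} \cdot 2 \cdot 8 = \left(- \frac{9}{1940} - 340324125\right) - \frac{1}{41} \cdot 2 \cdot 8 = - \frac{660228802509}{1940} - \frac{2}{41} \cdot 8 = - \frac{660228802509}{1940} - \frac{16}{41} = - \frac{27069380933909}{79540}$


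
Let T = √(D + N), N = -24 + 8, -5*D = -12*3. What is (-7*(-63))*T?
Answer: 882*I*√55/5 ≈ 1308.2*I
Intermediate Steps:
D = 36/5 (D = -(-12)*3/5 = -⅕*(-36) = 36/5 ≈ 7.2000)
N = -16
T = 2*I*√55/5 (T = √(36/5 - 16) = √(-44/5) = 2*I*√55/5 ≈ 2.9665*I)
(-7*(-63))*T = (-7*(-63))*(2*I*√55/5) = 441*(2*I*√55/5) = 882*I*√55/5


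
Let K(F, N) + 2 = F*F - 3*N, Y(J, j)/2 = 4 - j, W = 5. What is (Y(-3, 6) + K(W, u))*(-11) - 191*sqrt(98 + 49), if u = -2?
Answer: -275 - 1337*sqrt(3) ≈ -2590.8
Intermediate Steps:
Y(J, j) = 8 - 2*j (Y(J, j) = 2*(4 - j) = 8 - 2*j)
K(F, N) = -2 + F**2 - 3*N (K(F, N) = -2 + (F*F - 3*N) = -2 + (F**2 - 3*N) = -2 + F**2 - 3*N)
(Y(-3, 6) + K(W, u))*(-11) - 191*sqrt(98 + 49) = ((8 - 2*6) + (-2 + 5**2 - 3*(-2)))*(-11) - 191*sqrt(98 + 49) = ((8 - 12) + (-2 + 25 + 6))*(-11) - 1337*sqrt(3) = (-4 + 29)*(-11) - 1337*sqrt(3) = 25*(-11) - 1337*sqrt(3) = -275 - 1337*sqrt(3)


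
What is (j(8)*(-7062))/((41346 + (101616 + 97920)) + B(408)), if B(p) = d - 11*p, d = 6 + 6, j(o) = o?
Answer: -9416/39401 ≈ -0.23898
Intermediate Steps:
d = 12
B(p) = 12 - 11*p
(j(8)*(-7062))/((41346 + (101616 + 97920)) + B(408)) = (8*(-7062))/((41346 + (101616 + 97920)) + (12 - 11*408)) = -56496/((41346 + 199536) + (12 - 4488)) = -56496/(240882 - 4476) = -56496/236406 = -56496*1/236406 = -9416/39401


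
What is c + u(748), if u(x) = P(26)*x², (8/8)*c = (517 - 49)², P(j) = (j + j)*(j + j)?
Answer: 1513117840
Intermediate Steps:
P(j) = 4*j² (P(j) = (2*j)*(2*j) = 4*j²)
c = 219024 (c = (517 - 49)² = 468² = 219024)
u(x) = 2704*x² (u(x) = (4*26²)*x² = (4*676)*x² = 2704*x²)
c + u(748) = 219024 + 2704*748² = 219024 + 2704*559504 = 219024 + 1512898816 = 1513117840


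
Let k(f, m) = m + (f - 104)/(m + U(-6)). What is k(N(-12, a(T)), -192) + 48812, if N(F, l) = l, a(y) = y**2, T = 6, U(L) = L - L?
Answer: 2333777/48 ≈ 48620.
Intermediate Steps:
U(L) = 0
k(f, m) = m + (-104 + f)/m (k(f, m) = m + (f - 104)/(m + 0) = m + (-104 + f)/m)
k(N(-12, a(T)), -192) + 48812 = (-104 + 6**2 + (-192)**2)/(-192) + 48812 = -(-104 + 36 + 36864)/192 + 48812 = -1/192*36796 + 48812 = -9199/48 + 48812 = 2333777/48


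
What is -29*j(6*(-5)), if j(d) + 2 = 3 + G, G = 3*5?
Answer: -464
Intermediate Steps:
G = 15
j(d) = 16 (j(d) = -2 + (3 + 15) = -2 + 18 = 16)
-29*j(6*(-5)) = -29*16 = -464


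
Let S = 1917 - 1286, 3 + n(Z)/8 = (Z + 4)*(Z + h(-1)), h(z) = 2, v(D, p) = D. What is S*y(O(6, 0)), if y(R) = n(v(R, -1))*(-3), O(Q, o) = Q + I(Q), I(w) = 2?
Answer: -1771848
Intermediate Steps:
O(Q, o) = 2 + Q (O(Q, o) = Q + 2 = 2 + Q)
n(Z) = -24 + 8*(2 + Z)*(4 + Z) (n(Z) = -24 + 8*((Z + 4)*(Z + 2)) = -24 + 8*((4 + Z)*(2 + Z)) = -24 + 8*((2 + Z)*(4 + Z)) = -24 + 8*(2 + Z)*(4 + Z))
S = 631
y(R) = -120 - 144*R - 24*R² (y(R) = (40 + 8*R² + 48*R)*(-3) = -120 - 144*R - 24*R²)
S*y(O(6, 0)) = 631*(-120 - 144*(2 + 6) - 24*(2 + 6)²) = 631*(-120 - 144*8 - 24*8²) = 631*(-120 - 1152 - 24*64) = 631*(-120 - 1152 - 1536) = 631*(-2808) = -1771848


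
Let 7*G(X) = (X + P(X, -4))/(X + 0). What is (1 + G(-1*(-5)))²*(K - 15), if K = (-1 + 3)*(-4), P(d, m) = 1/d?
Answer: -929223/30625 ≈ -30.342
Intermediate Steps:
G(X) = (X + 1/X)/(7*X) (G(X) = ((X + 1/X)/(X + 0))/7 = ((X + 1/X)/X)/7 = (X + 1/X)/(7*X))
K = -8 (K = 2*(-4) = -8)
(1 + G(-1*(-5)))²*(K - 15) = (1 + (1 + (-1*(-5))²)/(7*(-1*(-5))²))²*(-8 - 15) = (1 + (⅐)*(1 + 5²)/5²)²*(-23) = (1 + (⅐)*(1/25)*(1 + 25))²*(-23) = (1 + (⅐)*(1/25)*26)²*(-23) = (1 + 26/175)²*(-23) = (201/175)²*(-23) = (40401/30625)*(-23) = -929223/30625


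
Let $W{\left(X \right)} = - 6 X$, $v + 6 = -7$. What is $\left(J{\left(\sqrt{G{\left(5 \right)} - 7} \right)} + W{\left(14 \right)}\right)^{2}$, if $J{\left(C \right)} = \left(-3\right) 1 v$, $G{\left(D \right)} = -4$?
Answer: $2025$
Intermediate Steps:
$v = -13$ ($v = -6 - 7 = -13$)
$J{\left(C \right)} = 39$ ($J{\left(C \right)} = \left(-3\right) 1 \left(-13\right) = \left(-3\right) \left(-13\right) = 39$)
$\left(J{\left(\sqrt{G{\left(5 \right)} - 7} \right)} + W{\left(14 \right)}\right)^{2} = \left(39 - 84\right)^{2} = \left(-45\right)^{2} = 2025$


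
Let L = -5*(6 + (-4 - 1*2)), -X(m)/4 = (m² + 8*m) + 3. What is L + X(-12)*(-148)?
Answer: 30192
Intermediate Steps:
X(m) = -12 - 32*m - 4*m² (X(m) = -4*((m² + 8*m) + 3) = -4*(3 + m² + 8*m) = -12 - 32*m - 4*m²)
L = 0 (L = -5*(6 + (-4 - 2)) = -5*(6 - 6) = -5*0 = 0)
L + X(-12)*(-148) = 0 + (-12 - 32*(-12) - 4*(-12)²)*(-148) = 0 + (-12 + 384 - 4*144)*(-148) = 0 + (-12 + 384 - 576)*(-148) = 0 - 204*(-148) = 0 + 30192 = 30192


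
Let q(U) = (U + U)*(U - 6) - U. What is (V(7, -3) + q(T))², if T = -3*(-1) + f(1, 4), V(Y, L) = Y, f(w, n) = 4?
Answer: 196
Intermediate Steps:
T = 7 (T = -3*(-1) + 4 = 3 + 4 = 7)
q(U) = -U + 2*U*(-6 + U) (q(U) = (2*U)*(-6 + U) - U = 2*U*(-6 + U) - U = -U + 2*U*(-6 + U))
(V(7, -3) + q(T))² = (7 + 7*(-13 + 2*7))² = (7 + 7*(-13 + 14))² = (7 + 7*1)² = (7 + 7)² = 14² = 196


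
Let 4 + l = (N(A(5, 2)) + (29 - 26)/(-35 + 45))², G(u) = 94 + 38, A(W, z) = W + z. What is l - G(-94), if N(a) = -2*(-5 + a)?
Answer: -12231/100 ≈ -122.31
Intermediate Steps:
G(u) = 132
N(a) = 10 - 2*a
l = 969/100 (l = -4 + ((10 - 2*(5 + 2)) + (29 - 26)/(-35 + 45))² = -4 + ((10 - 2*7) + 3/10)² = -4 + ((10 - 14) + 3*(⅒))² = -4 + (-4 + 3/10)² = -4 + (-37/10)² = -4 + 1369/100 = 969/100 ≈ 9.6900)
l - G(-94) = 969/100 - 1*132 = 969/100 - 132 = -12231/100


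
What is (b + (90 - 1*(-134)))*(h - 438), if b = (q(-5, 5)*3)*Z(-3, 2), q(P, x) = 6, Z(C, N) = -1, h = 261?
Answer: -36462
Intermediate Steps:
b = -18 (b = (6*3)*(-1) = 18*(-1) = -18)
(b + (90 - 1*(-134)))*(h - 438) = (-18 + (90 - 1*(-134)))*(261 - 438) = (-18 + (90 + 134))*(-177) = (-18 + 224)*(-177) = 206*(-177) = -36462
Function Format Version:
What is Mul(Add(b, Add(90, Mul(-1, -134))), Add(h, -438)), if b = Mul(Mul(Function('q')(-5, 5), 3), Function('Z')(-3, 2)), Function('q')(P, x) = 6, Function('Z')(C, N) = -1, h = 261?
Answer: -36462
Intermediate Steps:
b = -18 (b = Mul(Mul(6, 3), -1) = Mul(18, -1) = -18)
Mul(Add(b, Add(90, Mul(-1, -134))), Add(h, -438)) = Mul(Add(-18, Add(90, Mul(-1, -134))), Add(261, -438)) = Mul(Add(-18, Add(90, 134)), -177) = Mul(Add(-18, 224), -177) = Mul(206, -177) = -36462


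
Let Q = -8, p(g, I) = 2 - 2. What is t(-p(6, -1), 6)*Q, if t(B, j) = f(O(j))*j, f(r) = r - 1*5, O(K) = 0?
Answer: 240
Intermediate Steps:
f(r) = -5 + r (f(r) = r - 5 = -5 + r)
p(g, I) = 0
t(B, j) = -5*j (t(B, j) = (-5 + 0)*j = -5*j)
t(-p(6, -1), 6)*Q = -5*6*(-8) = -30*(-8) = 240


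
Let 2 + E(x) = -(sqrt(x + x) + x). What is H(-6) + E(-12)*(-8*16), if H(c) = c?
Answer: -1286 + 256*I*sqrt(6) ≈ -1286.0 + 627.07*I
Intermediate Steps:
E(x) = -2 - x - sqrt(2)*sqrt(x) (E(x) = -2 - (sqrt(x + x) + x) = -2 - (sqrt(2*x) + x) = -2 - (sqrt(2)*sqrt(x) + x) = -2 - (x + sqrt(2)*sqrt(x)) = -2 + (-x - sqrt(2)*sqrt(x)) = -2 - x - sqrt(2)*sqrt(x))
H(-6) + E(-12)*(-8*16) = -6 + (-2 - 1*(-12) - sqrt(2)*sqrt(-12))*(-8*16) = -6 + (-2 + 12 - sqrt(2)*2*I*sqrt(3))*(-128) = -6 + (-2 + 12 - 2*I*sqrt(6))*(-128) = -6 + (10 - 2*I*sqrt(6))*(-128) = -6 + (-1280 + 256*I*sqrt(6)) = -1286 + 256*I*sqrt(6)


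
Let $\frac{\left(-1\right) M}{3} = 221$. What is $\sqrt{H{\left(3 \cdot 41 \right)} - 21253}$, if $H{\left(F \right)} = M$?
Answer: $2 i \sqrt{5479} \approx 148.04 i$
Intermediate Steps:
$M = -663$ ($M = \left(-3\right) 221 = -663$)
$H{\left(F \right)} = -663$
$\sqrt{H{\left(3 \cdot 41 \right)} - 21253} = \sqrt{-663 - 21253} = \sqrt{-21916} = 2 i \sqrt{5479}$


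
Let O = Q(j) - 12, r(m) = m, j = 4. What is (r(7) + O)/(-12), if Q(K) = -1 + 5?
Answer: 1/12 ≈ 0.083333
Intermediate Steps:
Q(K) = 4
O = -8 (O = 4 - 12 = -8)
(r(7) + O)/(-12) = (7 - 8)/(-12) = -1*(-1/12) = 1/12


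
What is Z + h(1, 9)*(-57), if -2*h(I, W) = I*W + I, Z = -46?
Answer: 239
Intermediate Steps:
h(I, W) = -I/2 - I*W/2 (h(I, W) = -(I*W + I)/2 = -(I + I*W)/2 = -I/2 - I*W/2)
Z + h(1, 9)*(-57) = -46 - ½*1*(1 + 9)*(-57) = -46 - ½*1*10*(-57) = -46 - 5*(-57) = -46 + 285 = 239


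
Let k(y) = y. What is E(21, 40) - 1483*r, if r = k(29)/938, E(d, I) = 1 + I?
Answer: -4549/938 ≈ -4.8497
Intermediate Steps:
r = 29/938 ≈ 0.030917
E(21, 40) - 1483*r = (1 + 40) - 1483*29/938 = 41 - 43007/938 = -4549/938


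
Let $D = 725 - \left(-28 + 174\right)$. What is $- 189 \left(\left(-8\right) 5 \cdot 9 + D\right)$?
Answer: $-41391$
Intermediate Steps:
$D = 579$ ($D = 725 - 146 = 579$)
$- 189 \left(\left(-8\right) 5 \cdot 9 + D\right) = - 189 \left(\left(-8\right) 5 \cdot 9 + 579\right) = - 189 \left(\left(-40\right) 9 + 579\right) = - 189 \left(-360 + 579\right) = \left(-189\right) 219 = -41391$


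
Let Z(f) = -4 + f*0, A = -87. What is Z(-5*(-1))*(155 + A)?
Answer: -272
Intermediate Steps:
Z(f) = -4 (Z(f) = -4 + 0 = -4)
Z(-5*(-1))*(155 + A) = -4*(155 - 87) = -4*68 = -272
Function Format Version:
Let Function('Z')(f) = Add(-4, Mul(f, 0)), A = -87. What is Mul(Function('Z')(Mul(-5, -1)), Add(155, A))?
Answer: -272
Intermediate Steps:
Function('Z')(f) = -4 (Function('Z')(f) = Add(-4, 0) = -4)
Mul(Function('Z')(Mul(-5, -1)), Add(155, A)) = Mul(-4, Add(155, -87)) = Mul(-4, 68) = -272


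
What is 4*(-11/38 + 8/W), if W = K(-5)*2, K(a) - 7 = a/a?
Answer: 16/19 ≈ 0.84210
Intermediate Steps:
K(a) = 8 (K(a) = 7 + a/a = 7 + 1 = 8)
W = 16 (W = 8*2 = 16)
4*(-11/38 + 8/W) = 4*(-11/38 + 8/16) = 4*(-11*1/38 + 8*(1/16)) = 4*(-11/38 + ½) = 4*(4/19) = 16/19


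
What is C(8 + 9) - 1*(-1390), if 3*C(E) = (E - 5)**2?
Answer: 1438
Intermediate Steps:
C(E) = (-5 + E)**2/3 (C(E) = (E - 5)**2/3 = (-5 + E)**2/3)
C(8 + 9) - 1*(-1390) = (-5 + (8 + 9))**2/3 - 1*(-1390) = (-5 + 17)**2/3 + 1390 = (1/3)*12**2 + 1390 = (1/3)*144 + 1390 = 48 + 1390 = 1438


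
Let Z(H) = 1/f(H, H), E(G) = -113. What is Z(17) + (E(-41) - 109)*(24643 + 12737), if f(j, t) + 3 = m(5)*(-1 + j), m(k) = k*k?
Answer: -3294448919/397 ≈ -8.2984e+6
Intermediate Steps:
m(k) = k²
f(j, t) = -28 + 25*j (f(j, t) = -3 + 5²*(-1 + j) = -3 + 25*(-1 + j) = -3 + (-25 + 25*j) = -28 + 25*j)
Z(H) = 1/(-28 + 25*H)
Z(17) + (E(-41) - 109)*(24643 + 12737) = 1/(-28 + 25*17) + (-113 - 109)*(24643 + 12737) = 1/(-28 + 425) - 222*37380 = 1/397 - 8298360 = -3294448919/397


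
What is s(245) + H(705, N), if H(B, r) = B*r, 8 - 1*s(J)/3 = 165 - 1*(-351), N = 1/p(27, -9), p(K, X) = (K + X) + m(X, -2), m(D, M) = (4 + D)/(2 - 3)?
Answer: -34347/23 ≈ -1493.3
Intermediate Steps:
m(D, M) = -4 - D (m(D, M) = (4 + D)/(-1) = (4 + D)*(-1) = -4 - D)
p(K, X) = -4 + K (p(K, X) = (K + X) + (-4 - X) = -4 + K)
N = 1/23 (N = 1/(-4 + 27) = 1/23 ≈ 0.043478)
s(J) = -1524 (s(J) = 24 - 3*(165 - 1*(-351)) = 24 - 3*(165 + 351) = 24 - 3*516 = 24 - 1548 = -1524)
s(245) + H(705, N) = -1524 + 705*(1/23) = -1524 + 705/23 = -34347/23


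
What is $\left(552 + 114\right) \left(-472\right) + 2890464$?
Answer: $2576112$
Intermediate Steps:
$\left(552 + 114\right) \left(-472\right) + 2890464 = 666 \left(-472\right) + 2890464 = -314352 + 2890464 = 2576112$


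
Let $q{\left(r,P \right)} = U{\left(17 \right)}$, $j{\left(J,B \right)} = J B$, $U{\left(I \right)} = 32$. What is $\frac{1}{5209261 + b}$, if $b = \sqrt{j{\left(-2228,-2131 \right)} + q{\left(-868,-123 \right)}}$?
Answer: $\frac{5209261}{27136395418221} - \frac{10 \sqrt{47479}}{27136395418221} \approx 1.9189 \cdot 10^{-7}$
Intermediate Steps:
$j{\left(J,B \right)} = B J$
$q{\left(r,P \right)} = 32$
$b = 10 \sqrt{47479}$ ($b = \sqrt{\left(-2131\right) \left(-2228\right) + 32} = \sqrt{4747868 + 32} = \sqrt{4747900} = 10 \sqrt{47479} \approx 2179.0$)
$\frac{1}{5209261 + b} = \frac{1}{5209261 + 10 \sqrt{47479}}$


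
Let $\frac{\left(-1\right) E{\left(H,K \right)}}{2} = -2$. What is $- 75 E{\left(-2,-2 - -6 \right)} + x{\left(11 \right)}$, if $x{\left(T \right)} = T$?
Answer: $-289$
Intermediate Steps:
$E{\left(H,K \right)} = 4$ ($E{\left(H,K \right)} = \left(-2\right) \left(-2\right) = 4$)
$- 75 E{\left(-2,-2 - -6 \right)} + x{\left(11 \right)} = \left(-75\right) 4 + 11 = -300 + 11 = -289$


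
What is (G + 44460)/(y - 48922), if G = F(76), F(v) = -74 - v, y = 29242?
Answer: -1477/656 ≈ -2.2515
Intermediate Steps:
G = -150 (G = -74 - 1*76 = -74 - 76 = -150)
(G + 44460)/(y - 48922) = (-150 + 44460)/(29242 - 48922) = 44310/(-19680) = 44310*(-1/19680) = -1477/656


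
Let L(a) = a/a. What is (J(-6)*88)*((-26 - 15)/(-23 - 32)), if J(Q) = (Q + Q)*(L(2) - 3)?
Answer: 7872/5 ≈ 1574.4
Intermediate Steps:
L(a) = 1
J(Q) = -4*Q (J(Q) = (Q + Q)*(1 - 3) = (2*Q)*(-2) = -4*Q)
(J(-6)*88)*((-26 - 15)/(-23 - 32)) = (-4*(-6)*88)*((-26 - 15)/(-23 - 32)) = (24*88)*(-41/(-55)) = 2112*(-41*(-1/55)) = 2112*(41/55) = 7872/5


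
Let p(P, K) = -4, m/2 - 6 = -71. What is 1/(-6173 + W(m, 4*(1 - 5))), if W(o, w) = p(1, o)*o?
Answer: -1/5653 ≈ -0.00017690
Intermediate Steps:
m = -130 (m = 12 + 2*(-71) = 12 - 142 = -130)
W(o, w) = -4*o
1/(-6173 + W(m, 4*(1 - 5))) = 1/(-6173 - 4*(-130)) = 1/(-6173 + 520) = 1/(-5653) = -1/5653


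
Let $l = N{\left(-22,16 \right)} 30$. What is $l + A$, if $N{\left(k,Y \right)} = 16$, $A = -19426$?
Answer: $-18946$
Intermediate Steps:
$l = 480$ ($l = 16 \cdot 30 = 480$)
$l + A = 480 - 19426 = -18946$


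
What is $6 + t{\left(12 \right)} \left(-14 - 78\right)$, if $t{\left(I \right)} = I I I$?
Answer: $-158970$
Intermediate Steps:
$t{\left(I \right)} = I^{3}$ ($t{\left(I \right)} = I^{2} I = I^{3}$)
$6 + t{\left(12 \right)} \left(-14 - 78\right) = 6 + 12^{3} \left(-14 - 78\right) = 6 + 1728 \left(-92\right) = 6 - 158976 = -158970$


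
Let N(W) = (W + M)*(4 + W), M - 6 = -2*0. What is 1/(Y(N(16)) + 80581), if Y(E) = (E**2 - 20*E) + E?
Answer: 1/265821 ≈ 3.7619e-6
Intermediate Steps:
M = 6 (M = 6 - 2*0 = 6 + 0 = 6)
N(W) = (4 + W)*(6 + W) (N(W) = (W + 6)*(4 + W) = (6 + W)*(4 + W) = (4 + W)*(6 + W))
Y(E) = E**2 - 19*E
1/(Y(N(16)) + 80581) = 1/((24 + 16**2 + 10*16)*(-19 + (24 + 16**2 + 10*16)) + 80581) = 1/((24 + 256 + 160)*(-19 + (24 + 256 + 160)) + 80581) = 1/(440*(-19 + 440) + 80581) = 1/(440*421 + 80581) = 1/(185240 + 80581) = 1/265821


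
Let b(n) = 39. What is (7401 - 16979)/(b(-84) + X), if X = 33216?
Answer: -9578/33255 ≈ -0.28802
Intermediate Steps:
(7401 - 16979)/(b(-84) + X) = (7401 - 16979)/(39 + 33216) = -9578/33255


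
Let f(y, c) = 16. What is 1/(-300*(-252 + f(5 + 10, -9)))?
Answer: 1/70800 ≈ 1.4124e-5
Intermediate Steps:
1/(-300*(-252 + f(5 + 10, -9))) = 1/(-300*(-252 + 16)) = 1/(-300*(-236)) = 1/70800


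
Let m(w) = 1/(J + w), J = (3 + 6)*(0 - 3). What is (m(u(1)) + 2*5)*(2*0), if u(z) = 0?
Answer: 0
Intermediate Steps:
J = -27 (J = 9*(-3) = -27)
m(w) = 1/(-27 + w)
(m(u(1)) + 2*5)*(2*0) = (1/(-27 + 0) + 2*5)*(2*0) = (1/(-27) + 10)*0 = (-1/27 + 10)*0 = (269/27)*0 = 0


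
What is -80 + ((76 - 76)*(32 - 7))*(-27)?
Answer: -80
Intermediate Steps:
-80 + ((76 - 76)*(32 - 7))*(-27) = -80 + (0*25)*(-27) = -80 + 0*(-27) = -80 + 0 = -80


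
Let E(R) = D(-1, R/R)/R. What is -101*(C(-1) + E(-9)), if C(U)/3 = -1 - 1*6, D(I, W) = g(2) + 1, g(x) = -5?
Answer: 18685/9 ≈ 2076.1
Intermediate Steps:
D(I, W) = -4 (D(I, W) = -5 + 1 = -4)
E(R) = -4/R
C(U) = -21 (C(U) = 3*(-1 - 1*6) = 3*(-1 - 6) = 3*(-7) = -21)
-101*(C(-1) + E(-9)) = -101*(-21 - 4/(-9)) = -101*(-21 - 4*(-⅑)) = -101*(-21 + 4/9) = -101*(-185/9) = 18685/9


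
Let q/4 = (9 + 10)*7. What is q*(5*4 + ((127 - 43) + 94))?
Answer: 105336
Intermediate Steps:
q = 532 (q = 4*((9 + 10)*7) = 4*(19*7) = 4*133 = 532)
q*(5*4 + ((127 - 43) + 94)) = 532*(5*4 + ((127 - 43) + 94)) = 532*(20 + (84 + 94)) = 532*(20 + 178) = 532*198 = 105336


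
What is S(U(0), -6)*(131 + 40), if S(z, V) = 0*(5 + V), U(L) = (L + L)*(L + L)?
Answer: 0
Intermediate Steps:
U(L) = 4*L**2 (U(L) = (2*L)*(2*L) = 4*L**2)
S(z, V) = 0
S(U(0), -6)*(131 + 40) = 0*(131 + 40) = 0*171 = 0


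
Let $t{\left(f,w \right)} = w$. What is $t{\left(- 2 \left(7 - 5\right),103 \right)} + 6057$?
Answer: $6160$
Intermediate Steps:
$t{\left(- 2 \left(7 - 5\right),103 \right)} + 6057 = 103 + 6057 = 6160$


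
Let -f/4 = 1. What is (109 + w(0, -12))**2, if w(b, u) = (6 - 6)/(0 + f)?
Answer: 11881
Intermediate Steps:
f = -4 (f = -4*1 = -4)
w(b, u) = 0 (w(b, u) = (6 - 6)/(0 - 4) = 0/(-4) = 0*(-1/4) = 0)
(109 + w(0, -12))**2 = (109 + 0)**2 = 109**2 = 11881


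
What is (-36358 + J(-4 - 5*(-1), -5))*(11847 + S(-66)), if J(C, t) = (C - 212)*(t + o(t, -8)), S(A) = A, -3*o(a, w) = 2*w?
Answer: -429162195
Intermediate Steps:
o(a, w) = -2*w/3
J(C, t) = (-212 + C)*(16/3 + t) (J(C, t) = (C - 212)*(t - ⅔*(-8)) = (-212 + C)*(t + 16/3) = (-212 + C)*(16/3 + t))
(-36358 + J(-4 - 5*(-1), -5))*(11847 + S(-66)) = (-36358 + (-3392/3 - 212*(-5) + 16*(-4 - 5*(-1))/3 + (-4 - 5*(-1))*(-5)))*(11847 - 66) = (-36358 + (-3392/3 + 1060 + 16*(-4 + 5)/3 + (-4 + 5)*(-5)))*11781 = (-36358 + (-3392/3 + 1060 + (16/3)*1 + 1*(-5)))*11781 = (-36358 + (-3392/3 + 1060 + 16/3 - 5))*11781 = (-36358 - 211/3)*11781 = -109285/3*11781 = -429162195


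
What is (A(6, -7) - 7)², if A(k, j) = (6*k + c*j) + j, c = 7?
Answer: 729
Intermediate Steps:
A(k, j) = 6*k + 8*j (A(k, j) = (6*k + 7*j) + j = 6*k + 8*j)
(A(6, -7) - 7)² = ((6*6 + 8*(-7)) - 7)² = ((36 - 56) - 7)² = (-20 - 7)² = (-27)² = 729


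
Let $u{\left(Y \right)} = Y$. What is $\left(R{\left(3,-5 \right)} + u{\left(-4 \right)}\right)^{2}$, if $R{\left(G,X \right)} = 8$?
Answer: $16$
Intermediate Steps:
$\left(R{\left(3,-5 \right)} + u{\left(-4 \right)}\right)^{2} = \left(8 - 4\right)^{2} = 4^{2} = 16$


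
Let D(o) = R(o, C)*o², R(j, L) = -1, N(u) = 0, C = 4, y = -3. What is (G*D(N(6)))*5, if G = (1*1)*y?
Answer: 0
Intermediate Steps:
G = -3 (G = (1*1)*(-3) = 1*(-3) = -3)
D(o) = -o²
(G*D(N(6)))*5 = -(-3)*0²*5 = -(-3)*0*5 = -3*0*5 = 0*5 = 0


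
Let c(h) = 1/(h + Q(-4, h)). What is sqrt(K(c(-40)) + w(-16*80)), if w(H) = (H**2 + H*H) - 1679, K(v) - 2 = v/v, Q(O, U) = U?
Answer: 2*sqrt(818781) ≈ 1809.7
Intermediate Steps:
c(h) = 1/(2*h) (c(h) = 1/(h + h) = 1/(2*h))
K(v) = 3 (K(v) = 2 + v/v = 2 + 1 = 3)
w(H) = -1679 + 2*H**2 (w(H) = (H**2 + H**2) - 1679 = 2*H**2 - 1679 = -1679 + 2*H**2)
sqrt(K(c(-40)) + w(-16*80)) = sqrt(3 + (-1679 + 2*(-16*80)**2)) = sqrt(3 + (-1679 + 2*(-1280)**2)) = sqrt(3 + (-1679 + 2*1638400)) = sqrt(3 + (-1679 + 3276800)) = sqrt(3 + 3275121) = sqrt(3275124) = 2*sqrt(818781)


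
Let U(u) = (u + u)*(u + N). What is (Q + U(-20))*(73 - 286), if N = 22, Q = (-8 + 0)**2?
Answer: 3408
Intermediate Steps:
Q = 64 (Q = (-8)**2 = 64)
U(u) = 2*u*(22 + u) (U(u) = (u + u)*(u + 22) = (2*u)*(22 + u) = 2*u*(22 + u))
(Q + U(-20))*(73 - 286) = (64 + 2*(-20)*(22 - 20))*(73 - 286) = (64 + 2*(-20)*2)*(-213) = (64 - 80)*(-213) = -16*(-213) = 3408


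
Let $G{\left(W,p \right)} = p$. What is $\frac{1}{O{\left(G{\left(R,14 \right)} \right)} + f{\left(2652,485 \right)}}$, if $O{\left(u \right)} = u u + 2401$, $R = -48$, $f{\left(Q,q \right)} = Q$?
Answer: $\frac{1}{5249} \approx 0.00019051$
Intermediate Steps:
$O{\left(u \right)} = 2401 + u^{2}$ ($O{\left(u \right)} = u^{2} + 2401 = 2401 + u^{2}$)
$\frac{1}{O{\left(G{\left(R,14 \right)} \right)} + f{\left(2652,485 \right)}} = \frac{1}{\left(2401 + 14^{2}\right) + 2652} = \frac{1}{\left(2401 + 196\right) + 2652} = \frac{1}{2597 + 2652} = \frac{1}{5249}$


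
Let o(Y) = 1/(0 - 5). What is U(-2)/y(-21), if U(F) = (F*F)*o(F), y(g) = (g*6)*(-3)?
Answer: -2/945 ≈ -0.0021164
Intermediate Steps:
o(Y) = -1/5 (o(Y) = 1/(-5) = -1/5)
y(g) = -18*g (y(g) = (6*g)*(-3) = -18*g)
U(F) = -F**2/5 (U(F) = (F*F)*(-1/5) = F**2*(-1/5) = -F**2/5)
U(-2)/y(-21) = (-1/5*(-2)**2)/((-18*(-21))) = -1/5*4/378 = -4/5*1/378 = -2/945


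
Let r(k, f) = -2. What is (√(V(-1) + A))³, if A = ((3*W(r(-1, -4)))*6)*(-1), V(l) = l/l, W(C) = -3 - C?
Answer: 19*√19 ≈ 82.819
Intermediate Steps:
V(l) = 1
A = 18 (A = ((3*(-3 - 1*(-2)))*6)*(-1) = ((3*(-3 + 2))*6)*(-1) = ((3*(-1))*6)*(-1) = -3*6*(-1) = -18*(-1) = 18)
(√(V(-1) + A))³ = (√(1 + 18))³ = (√19)³ = 19*√19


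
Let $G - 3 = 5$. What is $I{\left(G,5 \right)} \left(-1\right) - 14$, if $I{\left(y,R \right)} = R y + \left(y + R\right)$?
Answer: $-67$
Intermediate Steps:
$G = 8$ ($G = 3 + 5 = 8$)
$I{\left(y,R \right)} = R + y + R y$ ($I{\left(y,R \right)} = R y + \left(R + y\right) = R + y + R y$)
$I{\left(G,5 \right)} \left(-1\right) - 14 = \left(5 + 8 + 5 \cdot 8\right) \left(-1\right) - 14 = \left(5 + 8 + 40\right) \left(-1\right) - 14 = 53 \left(-1\right) - 14 = -53 - 14 = -67$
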